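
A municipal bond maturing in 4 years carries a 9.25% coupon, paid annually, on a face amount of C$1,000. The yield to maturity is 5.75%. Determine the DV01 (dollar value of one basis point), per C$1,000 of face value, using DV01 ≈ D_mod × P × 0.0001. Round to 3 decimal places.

Periodic yield y = 0.0575.
  t   CF        PV=CF/(1+0.0575)^t    t·PV
  1        92.50        87.4704        87.4704
  2        92.50        82.7144       165.4287
  3        92.50        78.2169       234.6507
  4     1,092.50       873.5745     3,494.2979
  Σ                  1,121.9762     3,981.8478
P = 1,121.9762; D_Mac = 3.54896 yrs; D_mod = 3.35599 yrs.
DV01 ≈ 3.35599 × 1,121.9762 × 0.0001 = 0.376534.

C$0.377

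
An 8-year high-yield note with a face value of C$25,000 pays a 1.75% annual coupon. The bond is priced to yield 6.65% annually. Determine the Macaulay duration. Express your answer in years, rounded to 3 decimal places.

Periodic yield y = 0.0665. Discount each cash flow and weight by its year:
  t   CF        PV=CF/(1+0.0665)^t    t·PV
  1       437.50       410.2203       410.2203
  2       437.50       384.6417       769.2834
  3       437.50       360.6579     1,081.9738
  4       437.50       338.1696     1,352.6786
  5       437.50       317.0836     1,585.4179
  6       437.50       297.3123     1,783.8739
  7       437.50       278.7739     1,951.4170
  8    25,437.50    15,198.0388   121,584.3102
  Σ                 17,584.8981   130,519.1751
Price P = Σ PV = 17,584.8981.
Macaulay duration = Σ(t·PV) / P = 130,519.1751 / 17,584.8981 = 7.42223 years.

7.422 years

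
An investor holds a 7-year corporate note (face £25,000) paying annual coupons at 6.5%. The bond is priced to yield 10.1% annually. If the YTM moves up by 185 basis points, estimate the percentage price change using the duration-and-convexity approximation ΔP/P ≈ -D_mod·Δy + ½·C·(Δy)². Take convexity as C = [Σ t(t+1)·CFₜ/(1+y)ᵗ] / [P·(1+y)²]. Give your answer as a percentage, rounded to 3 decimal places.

With y = 0.101:
  t   CF        PV=CF/(1+0.101)^t    t·PV        t(t+1)·PV
  1     1,625.00     1,475.9310     1,475.9310       2,951.8619
  2     1,625.00     1,340.5368     2,681.0735       8,043.2206
  3     1,625.00     1,217.5629     3,652.6887      14,610.7549
  4     1,625.00     1,105.8700     4,423.4801      22,117.4006
  5     1,625.00     1,004.4233     5,022.1164      30,132.6984
  6     1,625.00       912.2827     5,473.6964      38,315.8745
  7    26,625.00    13,576.2049    95,033.4342     760,267.4738
  Σ                 20,632.8116   117,762.4203     876,439.2847
P = 20,632.8116; D_Mac = 5.70753 yrs; D_mod = 5.18395 yrs; C = 35.04199.
Duration effect: -5.18395 × (+0.0185) = -0.095903
Convexity effect: 0.5 × 35.04199 × (0.0185)² = +0.0059966
ΔP/P ≈ -0.095903 + 0.0059966 = -0.089907 = -8.9907%.

-8.991%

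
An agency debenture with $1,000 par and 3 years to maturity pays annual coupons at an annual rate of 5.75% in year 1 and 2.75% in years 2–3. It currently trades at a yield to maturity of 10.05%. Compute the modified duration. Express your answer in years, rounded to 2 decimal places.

2.59 years

Periodic yield y = 0.1005. First find Macaulay duration:
  t   CF        PV=CF/(1+0.1005)^t    t·PV
  1        57.50        52.2490        52.2490
  2        27.50        22.7066        45.4133
  3     1,027.50       770.9242     2,312.7727
  Σ                    845.8798     2,410.4349
P = 845.8798; Macaulay duration = 2,410.4349 / 845.8798 = 2.84962 years.
Modified duration = D_Mac / (1 + y) = 2.84962 / 1.1005 = 2.58939 years.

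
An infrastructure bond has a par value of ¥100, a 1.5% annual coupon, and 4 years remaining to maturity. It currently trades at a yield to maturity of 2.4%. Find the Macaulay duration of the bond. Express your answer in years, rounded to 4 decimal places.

Periodic yield y = 0.024. Discount each cash flow and weight by its year:
  t   CF        PV=CF/(1+0.024)^t    t·PV
  1         1.50         1.4648         1.4648
  2         1.50         1.4305         2.8610
  3         1.50         1.3970         4.1910
  4       101.50        92.3137       369.2548
  Σ                     96.6061       377.7717
Price P = Σ PV = 96.6061.
Macaulay duration = Σ(t·PV) / P = 377.7717 / 96.6061 = 3.91043 years.

3.9104 years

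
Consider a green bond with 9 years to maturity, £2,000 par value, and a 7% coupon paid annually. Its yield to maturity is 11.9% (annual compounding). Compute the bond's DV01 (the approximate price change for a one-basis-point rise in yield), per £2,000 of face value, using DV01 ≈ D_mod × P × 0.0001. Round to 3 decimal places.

£0.870

Periodic yield y = 0.119.
  t   CF        PV=CF/(1+0.119)^t    t·PV
  1       140.00       125.1117       125.1117
  2       140.00       111.8067       223.6134
  3       140.00        99.9166       299.7499
  4       140.00        89.2910       357.1640
  5       140.00        79.7954       398.9768
  6       140.00        71.3095       427.8571
  7       140.00        63.7261       446.0828
  8       140.00        56.9492       455.5933
  9     2,140.00       777.9344     7,001.4099
  Σ                  1,475.8406     9,735.5589
P = 1,475.8406; D_Mac = 6.59662 yrs; D_mod = 5.89510 yrs.
DV01 ≈ 5.89510 × 1,475.8406 × 0.0001 = 0.870023.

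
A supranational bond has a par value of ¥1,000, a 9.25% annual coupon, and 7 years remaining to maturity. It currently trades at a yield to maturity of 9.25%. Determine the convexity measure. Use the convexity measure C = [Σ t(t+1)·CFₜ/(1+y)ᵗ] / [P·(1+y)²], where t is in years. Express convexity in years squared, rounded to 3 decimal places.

With y = 0.0925:
  t   CF        PV=CF/(1+0.0925)^t    t·PV        t(t+1)·PV
  1        92.50        84.6682        84.6682         169.3364
  2        92.50        77.4995       154.9990         464.9969
  3        92.50        70.9377       212.8132         851.2530
  4        92.50        64.9316       259.7263       1,298.6315
  5        92.50        59.4339       297.1697       1,783.0181
  6        92.50        54.4018       326.4106       2,284.8745
  7     1,092.50       588.1273     4,116.8910      32,935.1278
  Σ                  1,000.0000     5,452.6780      39,787.2383
P = 1,000.0000.
Convexity = Σ t(t+1)·PV / [P·(1+y)²] = 39,787.2383 / (1,000.0000 × 1.193556) = 33.33503.

33.335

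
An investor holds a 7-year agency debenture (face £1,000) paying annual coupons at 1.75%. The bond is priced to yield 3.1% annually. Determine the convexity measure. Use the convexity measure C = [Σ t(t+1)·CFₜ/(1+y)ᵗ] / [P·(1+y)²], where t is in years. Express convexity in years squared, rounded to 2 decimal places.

48.99

With y = 0.031:
  t   CF        PV=CF/(1+0.031)^t    t·PV        t(t+1)·PV
  1        17.50        16.9738        16.9738          33.9476
  2        17.50        16.4634        32.9269          98.7807
  3        17.50        15.9684        47.9053         191.6211
  4        17.50        15.4883        61.9531         309.7657
  5        17.50        15.0226        75.1129         450.6776
  6        17.50        14.5709        87.4253         611.9773
  7     1,017.50       821.7198     5,752.0387      46,016.3098
  Σ                    916.2073     6,074.3361      47,713.0798
P = 916.2073.
Convexity = Σ t(t+1)·PV / [P·(1+y)²] = 47,713.0798 / (916.2073 × 1.062961) = 48.99214.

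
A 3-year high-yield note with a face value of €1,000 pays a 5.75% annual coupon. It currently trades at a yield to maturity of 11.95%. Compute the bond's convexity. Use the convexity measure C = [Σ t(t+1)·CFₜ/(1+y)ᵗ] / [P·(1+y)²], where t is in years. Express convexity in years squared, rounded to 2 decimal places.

8.84

With y = 0.1195:
  t   CF        PV=CF/(1+0.1195)^t    t·PV        t(t+1)·PV
  1        57.50        51.3622        51.3622         102.7244
  2        57.50        45.8796        91.7592         275.2776
  3     1,057.50       753.7166     2,261.1498       9,044.5992
  Σ                    850.9584     2,404.2712       9,422.6013
P = 850.9584.
Convexity = Σ t(t+1)·PV / [P·(1+y)²] = 9,422.6013 / (850.9584 × 1.253280) = 8.83516.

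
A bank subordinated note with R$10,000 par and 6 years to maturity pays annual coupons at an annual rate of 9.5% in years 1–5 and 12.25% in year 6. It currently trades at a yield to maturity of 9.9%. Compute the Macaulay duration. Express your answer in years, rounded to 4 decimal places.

4.8468 years

Periodic yield y = 0.099. Discount each cash flow and weight by its year:
  t   CF        PV=CF/(1+0.099)^t    t·PV
  1       950.00       864.4222       864.4222
  2       950.00       786.5534     1,573.1068
  3       950.00       715.6992     2,147.0976
  4       950.00       651.2277     2,604.9106
  5       950.00       592.5638     2,962.8192
  6    11,225.00     6,370.8913    38,225.3478
  Σ                  9,981.3576    48,377.7042
Price P = Σ PV = 9,981.3576.
Macaulay duration = Σ(t·PV) / P = 48,377.7042 / 9,981.3576 = 4.84681 years.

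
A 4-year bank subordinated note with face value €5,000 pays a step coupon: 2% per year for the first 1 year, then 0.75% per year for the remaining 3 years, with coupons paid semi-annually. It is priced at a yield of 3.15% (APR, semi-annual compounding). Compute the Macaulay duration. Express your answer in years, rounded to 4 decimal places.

Periodic yield y = 0.01575. Discount each cash flow and weight by its period:
  t   CF        PV=CF/(1+0.01575)^t    t·PV
  1        50.00        49.2247        49.2247
  2        50.00        48.4614        96.9229
  3        18.75        17.8913        53.6738
  4        18.75        17.6138        70.4553
  5        18.75        17.3407        86.7036
  6        18.75        17.0718       102.4310
  7        18.75        16.8071       117.6499
  8     5,018.75     4,428.9514    35,431.6112
  Σ                  4,613.3623    36,008.6724
Price P = Σ PV = 4,613.3623.
Macaulay duration = Σ(t·PV) / P = 36,008.6724 / 4,613.3623 = 7.80530 half-year periods.
In years: 7.80530 / 2 = 3.90265 years.

3.9026 years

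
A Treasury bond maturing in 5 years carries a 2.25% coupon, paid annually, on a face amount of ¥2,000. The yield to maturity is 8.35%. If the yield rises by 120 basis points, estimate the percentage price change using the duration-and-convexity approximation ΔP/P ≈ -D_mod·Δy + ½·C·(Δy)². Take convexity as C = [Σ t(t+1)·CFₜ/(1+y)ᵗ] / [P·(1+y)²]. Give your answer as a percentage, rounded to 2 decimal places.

-5.09%

With y = 0.0835:
  t   CF        PV=CF/(1+0.0835)^t    t·PV        t(t+1)·PV
  1        45.00        41.5321        41.5321          83.0641
  2        45.00        38.3314        76.6628         229.9884
  3        45.00        35.3774       106.1322         424.5287
  4        45.00        32.6510       130.6041         653.0205
  5     2,045.00     1,369.4581     6,847.2903      41,083.7416
  Σ                  1,517.3499     7,202.2214      42,474.3433
P = 1,517.3499; D_Mac = 4.74658 yrs; D_mod = 4.38078 yrs; C = 23.84422.
Duration effect: -4.38078 × (+0.012) = -0.052569
Convexity effect: 0.5 × 23.84422 × (0.012)² = +0.0017168
ΔP/P ≈ -0.052569 + 0.0017168 = -0.050853 = -5.0853%.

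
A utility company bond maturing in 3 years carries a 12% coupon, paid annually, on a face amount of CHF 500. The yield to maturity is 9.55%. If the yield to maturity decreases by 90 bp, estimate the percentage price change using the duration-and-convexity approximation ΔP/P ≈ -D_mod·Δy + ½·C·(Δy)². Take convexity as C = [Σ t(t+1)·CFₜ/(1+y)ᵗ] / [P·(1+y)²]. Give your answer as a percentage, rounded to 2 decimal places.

With y = 0.0955:
  t   CF        PV=CF/(1+0.0955)^t    t·PV        t(t+1)·PV
  1        60.00        54.7695        54.7695         109.5390
  2        60.00        49.9950        99.9900         299.9699
  3       560.00       425.9424     1,277.8272       5,111.3089
  Σ                    530.7069     1,432.5867       5,520.8179
P = 530.7069; D_Mac = 2.69939 yrs; D_mod = 2.46407 yrs; C = 8.66810.
Duration effect: -2.46407 × (-0.009) = +0.022177
Convexity effect: 0.5 × 8.66810 × (-0.009)² = +0.0003511
ΔP/P ≈ +0.022177 + 0.0003511 = +0.022528 = +2.2528%.

+2.25%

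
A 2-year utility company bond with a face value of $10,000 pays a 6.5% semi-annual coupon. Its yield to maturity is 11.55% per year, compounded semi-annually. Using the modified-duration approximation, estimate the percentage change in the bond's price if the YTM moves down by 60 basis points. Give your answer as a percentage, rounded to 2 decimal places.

+1.08%

Periodic yield y = 0.05775. Modified duration first:
  t   CF        PV=CF/(1+0.05775)^t    t·PV
  1       325.00       307.2560       307.2560
  2       325.00       290.4807       580.9614
  3       325.00       274.6213       823.8640
  4    10,325.00     8,248.1761    32,992.7044
  Σ                  9,120.5341    34,704.7857
P = 9,120.5341; D_Mac = 3.80513 half-year periods = 1.90256 yrs; D_mod = 1.90256/(1+0.05775) = 1.79869 yrs.
ΔP/P ≈ -D_mod · Δy = -1.79869 × (-0.006) = +0.010792 = +1.0792%.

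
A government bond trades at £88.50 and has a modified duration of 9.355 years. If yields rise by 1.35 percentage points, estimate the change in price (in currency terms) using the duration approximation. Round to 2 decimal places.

-£11.18

Duration approximation: ΔP/P ≈ -D_mod · Δy = -9.355 × (+0.0135) = -0.1262925.
ΔP ≈ 88.50 × (-0.1262925) = -11.17688625.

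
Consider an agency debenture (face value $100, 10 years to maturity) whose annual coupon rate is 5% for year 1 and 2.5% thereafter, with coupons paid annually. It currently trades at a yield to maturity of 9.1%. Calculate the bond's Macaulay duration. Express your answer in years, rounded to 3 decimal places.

8.273 years

Periodic yield y = 0.091. Discount each cash flow and weight by its year:
  t   CF        PV=CF/(1+0.091)^t    t·PV
  1         5.00         4.5830         4.5830
  2         2.50         2.1003         4.2007
  3         2.50         1.9252         5.7755
  4         2.50         1.7646         7.0583
  5         2.50         1.6174         8.0870
  6         2.50         1.4825         8.8949
  7         2.50         1.3588         9.5118
  8         2.50         1.2455         9.9640
  9         2.50         1.1416        10.2745
  10      102.50        42.9019       429.0188
  Σ                     60.1207       497.3685
Price P = Σ PV = 60.1207.
Macaulay duration = Σ(t·PV) / P = 497.3685 / 60.1207 = 8.27283 years.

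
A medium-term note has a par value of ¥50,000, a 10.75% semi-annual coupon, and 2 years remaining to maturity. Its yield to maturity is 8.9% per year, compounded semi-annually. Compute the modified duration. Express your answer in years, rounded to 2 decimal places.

1.78 years

Periodic yield y = 0.0445. First find Macaulay duration:
  t   CF        PV=CF/(1+0.0445)^t    t·PV
  1     2,687.50     2,573.0014     2,573.0014
  2     2,687.50     2,463.3810     4,926.7620
  3     2,687.50     2,358.4308     7,075.2924
  4    52,687.50    44,266.3603   177,065.4413
  Σ                 51,661.1735   191,640.4971
P = 51,661.1735; Macaulay duration = 191,640.4971 / 51,661.1735 = 3.70957 half-year periods = 1.85478 years.
Modified duration = D_Mac / (1 + y) = 1.85478 / 1.0445 = 1.77576 years.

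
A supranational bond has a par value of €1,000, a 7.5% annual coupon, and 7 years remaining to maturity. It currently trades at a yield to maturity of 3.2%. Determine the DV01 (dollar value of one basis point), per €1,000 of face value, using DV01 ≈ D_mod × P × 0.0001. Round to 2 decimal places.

Periodic yield y = 0.032.
  t   CF        PV=CF/(1+0.032)^t    t·PV
  1        75.00        72.6744        72.6744
  2        75.00        70.4209       140.8419
  3        75.00        68.2374       204.7121
  4        75.00        66.1215       264.4859
  5        75.00        64.0712       320.3559
  6        75.00        62.0845       372.5069
  7     1,075.00       862.2845     6,035.9916
  Σ                  1,265.8944     7,411.5686
P = 1,265.8944; D_Mac = 5.85481 yrs; D_mod = 5.67326 yrs.
DV01 ≈ 5.67326 × 1,265.8944 × 0.0001 = 0.718175.

€0.72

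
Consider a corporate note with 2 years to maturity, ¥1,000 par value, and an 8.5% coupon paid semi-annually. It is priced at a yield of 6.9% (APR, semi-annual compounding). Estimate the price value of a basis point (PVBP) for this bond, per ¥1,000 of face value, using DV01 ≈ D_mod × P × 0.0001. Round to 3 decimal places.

Periodic yield y = 0.0345.
  t   CF        PV=CF/(1+0.0345)^t    t·PV
  1        42.50        41.0826        41.0826
  2        42.50        39.7126        79.4251
  3        42.50        38.3882       115.1645
  4     1,042.50       910.2362     3,640.9446
  Σ                  1,029.4195     3,876.6169
P = 1,029.4195; D_Mac = 3.76583 half-year periods = 1.88291 yrs; D_mod = 1.82012 yrs.
DV01 ≈ 1.82012 × 1,029.4195 × 0.0001 = 0.187367.

¥0.187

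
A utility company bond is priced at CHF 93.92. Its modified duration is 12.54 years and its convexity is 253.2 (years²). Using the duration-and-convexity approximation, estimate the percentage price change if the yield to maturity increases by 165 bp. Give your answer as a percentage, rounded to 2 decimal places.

Duration effect: -D_mod·Δy = -12.54 × (+0.0165) = -0.206910
Convexity effect: ½·C·(Δy)² = 0.5 × 253.2 × (0.0165)² = +0.03446685
ΔP/P ≈ -0.206910 + 0.03446685 = -0.17244315
= -17.244315%.

-17.24%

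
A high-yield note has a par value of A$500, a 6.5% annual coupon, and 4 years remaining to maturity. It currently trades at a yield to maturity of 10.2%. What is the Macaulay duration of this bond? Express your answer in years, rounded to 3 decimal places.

Periodic yield y = 0.102. Discount each cash flow and weight by its year:
  t   CF        PV=CF/(1+0.102)^t    t·PV
  1        32.50        29.4918        29.4918
  2        32.50        26.7621        53.5242
  3        32.50        24.2850        72.8551
  4       532.50       361.0715     1,444.2861
  Σ                    441.6105     1,600.1572
Price P = Σ PV = 441.6105.
Macaulay duration = Σ(t·PV) / P = 1,600.1572 / 441.6105 = 3.62346 years.

3.623 years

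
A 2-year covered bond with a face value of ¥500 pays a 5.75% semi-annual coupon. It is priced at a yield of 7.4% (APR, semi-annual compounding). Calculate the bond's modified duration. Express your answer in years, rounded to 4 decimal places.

Periodic yield y = 0.037. First find Macaulay duration:
  t   CF        PV=CF/(1+0.037)^t    t·PV
  1       14.375        13.8621        13.8621
  2       14.375        13.3675        26.7350
  3       14.375        12.8906        38.6717
  4      514.375       444.8000     1,779.2002
  Σ                    484.9202     1,858.4690
P = 484.9202; Macaulay duration = 1,858.4690 / 484.9202 = 3.83253 half-year periods = 1.91626 years.
Modified duration = D_Mac / (1 + y) = 1.91626 / 1.037 = 1.84789 years.

1.8479 years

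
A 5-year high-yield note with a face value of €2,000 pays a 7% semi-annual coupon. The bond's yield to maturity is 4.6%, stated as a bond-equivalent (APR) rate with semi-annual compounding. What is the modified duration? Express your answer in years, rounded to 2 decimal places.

4.25 years

Periodic yield y = 0.023. First find Macaulay duration:
  t   CF        PV=CF/(1+0.023)^t    t·PV
  1        70.00        68.4262        68.4262
  2        70.00        66.8878       133.7756
  3        70.00        65.3839       196.1518
  4        70.00        63.9139       255.6557
  5        70.00        62.4770       312.3848
  6        70.00        61.0723       366.4338
  7        70.00        59.6992       417.8945
  8        70.00        58.3570       466.8560
  9        70.00        57.0450       513.4047
  10    2,070.00     1,648.9748    16,489.7476
  Σ                  2,212.2370    19,220.7307
P = 2,212.2370; Macaulay duration = 19,220.7307 / 2,212.2370 = 8.68837 half-year periods = 4.34418 years.
Modified duration = D_Mac / (1 + y) = 4.34418 / 1.023 = 4.24651 years.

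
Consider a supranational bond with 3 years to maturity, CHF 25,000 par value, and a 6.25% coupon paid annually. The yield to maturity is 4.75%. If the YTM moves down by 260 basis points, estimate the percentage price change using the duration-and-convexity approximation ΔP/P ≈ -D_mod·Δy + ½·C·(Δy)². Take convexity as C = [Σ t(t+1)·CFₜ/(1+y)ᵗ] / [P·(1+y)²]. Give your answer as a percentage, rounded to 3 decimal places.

+7.368%

With y = 0.0475:
  t   CF        PV=CF/(1+0.0475)^t    t·PV        t(t+1)·PV
  1     1,562.50     1,491.6468     1,491.6468       2,983.2936
  2     1,562.50     1,424.0065     2,848.0129       8,544.0388
  3    26,562.50    23,110.3675    69,331.1026     277,324.4105
  Σ                 26,026.0208    73,670.7623     288,851.7429
P = 26,026.0208; D_Mac = 2.83066 yrs; D_mod = 2.70230 yrs; C = 10.11484.
Duration effect: -2.70230 × (-0.026) = +0.070260
Convexity effect: 0.5 × 10.11484 × (-0.026)² = +0.0034188
ΔP/P ≈ +0.070260 + 0.0034188 = +0.073679 = +7.3679%.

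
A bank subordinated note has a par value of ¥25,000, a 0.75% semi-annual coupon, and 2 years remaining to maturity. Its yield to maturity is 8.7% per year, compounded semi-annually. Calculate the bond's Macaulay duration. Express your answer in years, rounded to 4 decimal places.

Periodic yield y = 0.0435. Discount each cash flow and weight by its period:
  t   CF        PV=CF/(1+0.0435)^t    t·PV
  1        93.75        89.8419        89.8419
  2        93.75        86.0967       172.1933
  3        93.75        82.5076       247.5228
  4    25,093.75    21,163.9026    84,655.6102
  Σ                 21,422.3487    85,165.1682
Price P = Σ PV = 21,422.3487.
Macaulay duration = Σ(t·PV) / P = 85,165.1682 / 21,422.3487 = 3.97553 half-year periods.
In years: 3.97553 / 2 = 1.98776 years.

1.9878 years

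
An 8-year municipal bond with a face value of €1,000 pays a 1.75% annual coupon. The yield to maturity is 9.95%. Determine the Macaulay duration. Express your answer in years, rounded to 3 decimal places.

Periodic yield y = 0.0995. Discount each cash flow and weight by its year:
  t   CF        PV=CF/(1+0.0995)^t    t·PV
  1        17.50        15.9163        15.9163
  2        17.50        14.4760        28.9519
  3        17.50        13.1660        39.4979
  4        17.50        11.9745        47.8980
  5        17.50        10.8909        54.4543
  6        17.50         9.9053        59.4317
  7        17.50         9.0089        63.0622
  8     1,017.50       476.4009     3,811.2070
  Σ                    561.7386     4,120.4193
Price P = Σ PV = 561.7386.
Macaulay duration = Σ(t·PV) / P = 4,120.4193 / 561.7386 = 7.33512 years.

7.335 years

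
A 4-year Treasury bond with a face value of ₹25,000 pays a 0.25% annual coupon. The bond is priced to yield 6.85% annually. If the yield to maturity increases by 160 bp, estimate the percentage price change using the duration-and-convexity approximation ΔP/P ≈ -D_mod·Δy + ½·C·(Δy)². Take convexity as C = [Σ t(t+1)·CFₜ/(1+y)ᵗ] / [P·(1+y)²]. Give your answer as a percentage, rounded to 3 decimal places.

With y = 0.0685:
  t   CF        PV=CF/(1+0.0685)^t    t·PV        t(t+1)·PV
  1        62.50        58.4932        58.4932         116.9864
  2        62.50        54.7433       109.4866         328.4598
  3        62.50        51.2338       153.7014         614.8054
  4    25,062.50    19,227.6534    76,910.6134     384,553.0672
  Σ                 19,392.1237    77,232.2946     385,613.3188
P = 19,392.1237; D_Mac = 3.98266 yrs; D_mod = 3.72734 yrs; C = 17.41717.
Duration effect: -3.72734 × (+0.016) = -0.059637
Convexity effect: 0.5 × 17.41717 × (0.016)² = +0.0022294
ΔP/P ≈ -0.059637 + 0.0022294 = -0.057408 = -5.7408%.

-5.741%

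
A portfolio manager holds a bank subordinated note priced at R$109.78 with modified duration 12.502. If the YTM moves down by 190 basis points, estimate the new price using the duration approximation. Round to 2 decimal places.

Duration approximation: ΔP/P ≈ -D_mod · Δy = -12.502 × (-0.019) = +0.237538.
New price ≈ 109.78 × (1 + 0.237538) = 135.85692164.

R$135.86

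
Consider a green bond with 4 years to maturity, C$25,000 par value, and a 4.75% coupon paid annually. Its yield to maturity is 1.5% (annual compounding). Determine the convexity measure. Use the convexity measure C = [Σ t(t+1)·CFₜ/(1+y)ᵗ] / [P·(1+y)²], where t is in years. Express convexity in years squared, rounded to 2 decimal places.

With y = 0.015:
  t   CF        PV=CF/(1+0.015)^t    t·PV        t(t+1)·PV
  1     1,187.50     1,169.9507     1,169.9507       2,339.9015
  2     1,187.50     1,152.6608     2,305.3217       6,915.9650
  3     1,187.50     1,135.6264     3,406.8793      13,627.5172
  4    26,187.50    24,673.4495    98,693.7981     493,468.9906
  Σ                 28,131.6875   105,575.9498     516,352.3742
P = 28,131.6875.
Convexity = Σ t(t+1)·PV / [P·(1+y)²] = 516,352.3742 / (28,131.6875 × 1.030225) = 17.81633.

17.82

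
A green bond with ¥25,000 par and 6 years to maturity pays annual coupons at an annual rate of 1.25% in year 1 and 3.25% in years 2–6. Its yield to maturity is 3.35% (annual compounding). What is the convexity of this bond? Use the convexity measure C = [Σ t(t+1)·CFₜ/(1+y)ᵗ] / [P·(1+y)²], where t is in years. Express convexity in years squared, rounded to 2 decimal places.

36.04

With y = 0.0335:
  t   CF        PV=CF/(1+0.0335)^t    t·PV        t(t+1)·PV
  1       312.50       302.3706       302.3706         604.7412
  2       812.50       760.6807     1,521.3614       4,564.0843
  3       812.50       736.0239     2,208.0718       8,832.2870
  4       812.50       712.1663     2,848.6654      14,243.3269
  5       812.50       689.0821     3,445.4105      20,672.4628
  6    25,812.50    21,182.0107   127,092.0642     889,644.4497
  Σ                 24,382.3344   137,417.9439     938,561.3519
P = 24,382.3344.
Convexity = Σ t(t+1)·PV / [P·(1+y)²] = 938,561.3519 / (24,382.3344 × 1.068122) = 36.03848.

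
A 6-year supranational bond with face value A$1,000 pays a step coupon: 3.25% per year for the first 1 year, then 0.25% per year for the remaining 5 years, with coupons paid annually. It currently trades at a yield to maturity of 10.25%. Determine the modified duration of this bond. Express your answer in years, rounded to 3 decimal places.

Periodic yield y = 0.1025. First find Macaulay duration:
  t   CF        PV=CF/(1+0.1025)^t    t·PV
  1        32.50        29.4785        29.4785
  2         2.50         2.0568         4.1135
  3         2.50         1.8655         5.5966
  4         2.50         1.6921         6.7684
  5         2.50         1.5348         7.6739
  6     1,002.50       558.2295     3,349.3771
  Σ                    594.8571     3,403.0080
P = 594.8571; Macaulay duration = 3,403.0080 / 594.8571 = 5.72071 years.
Modified duration = D_Mac / (1 + y) = 5.72071 / 1.1025 = 5.18886 years.

5.189 years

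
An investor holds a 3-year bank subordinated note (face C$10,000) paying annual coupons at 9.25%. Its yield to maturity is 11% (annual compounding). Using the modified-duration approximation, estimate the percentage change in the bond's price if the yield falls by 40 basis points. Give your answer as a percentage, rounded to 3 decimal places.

Periodic yield y = 0.11. Modified duration first:
  t   CF        PV=CF/(1+0.11)^t    t·PV
  1       925.00       833.3333       833.3333
  2       925.00       750.7508     1,501.5015
  3    10,925.00     7,988.2658    23,964.7975
  Σ                  9,572.3499    26,299.6324
P = 9,572.3499; D_Mac = 2.74746 yrs; D_mod = 2.74746/(1+0.11) = 2.47519 yrs.
ΔP/P ≈ -D_mod · Δy = -2.47519 × (-0.004) = +0.009901 = +0.9901%.

+0.990%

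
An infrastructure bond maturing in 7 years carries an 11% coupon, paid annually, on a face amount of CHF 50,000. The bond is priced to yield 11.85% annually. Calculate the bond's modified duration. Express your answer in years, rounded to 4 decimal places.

4.6426 years

Periodic yield y = 0.1185. First find Macaulay duration:
  t   CF        PV=CF/(1+0.1185)^t    t·PV
  1     5,500.00     4,917.3000     4,917.3000
  2     5,500.00     4,396.3343     8,792.6687
  3     5,500.00     3,930.5627    11,791.6880
  4     5,500.00     3,514.1374    14,056.5495
  5     5,500.00     3,141.8305    15,709.1524
  6     5,500.00     2,808.9678    16,853.8067
  7    55,500.00    25,342.0104   177,394.0725
  Σ                 48,051.1430   249,515.2377
P = 48,051.1430; Macaulay duration = 249,515.2377 / 48,051.1430 = 5.19270 years.
Modified duration = D_Mac / (1 + y) = 5.19270 / 1.1185 = 4.64256 years.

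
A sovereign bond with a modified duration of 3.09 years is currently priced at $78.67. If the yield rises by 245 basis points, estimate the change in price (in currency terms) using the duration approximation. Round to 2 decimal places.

-$5.96

Duration approximation: ΔP/P ≈ -D_mod · Δy = -3.09 × (+0.0245) = -0.075705.
ΔP ≈ 78.67 × (-0.075705) = -5.95571235.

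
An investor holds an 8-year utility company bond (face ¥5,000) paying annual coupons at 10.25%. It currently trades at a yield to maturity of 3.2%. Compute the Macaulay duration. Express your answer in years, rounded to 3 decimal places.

6.246 years

Periodic yield y = 0.032. Discount each cash flow and weight by its year:
  t   CF        PV=CF/(1+0.032)^t    t·PV
  1       512.50       496.6085       496.6085
  2       512.50       481.2098       962.4196
  3       512.50       466.2886     1,398.8657
  4       512.50       451.8300     1,807.3201
  5       512.50       437.8198     2,189.0989
  6       512.50       424.2440     2,545.4639
  7       512.50       411.0891     2,877.6239
  8     5,512.50     4,284.6073    34,276.8585
  Σ                  7,453.6971    46,554.2591
Price P = Σ PV = 7,453.6971.
Macaulay duration = Σ(t·PV) / P = 46,554.2591 / 7,453.6971 = 6.24579 years.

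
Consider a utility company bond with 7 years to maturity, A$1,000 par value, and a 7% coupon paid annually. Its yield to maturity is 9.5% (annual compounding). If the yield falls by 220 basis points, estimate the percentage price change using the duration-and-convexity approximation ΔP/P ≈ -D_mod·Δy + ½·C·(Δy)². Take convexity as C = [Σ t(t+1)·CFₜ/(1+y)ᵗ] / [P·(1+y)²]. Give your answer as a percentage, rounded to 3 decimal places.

With y = 0.095:
  t   CF        PV=CF/(1+0.095)^t    t·PV        t(t+1)·PV
  1        70.00        63.9269        63.9269         127.8539
  2        70.00        58.3808       116.7615         350.2846
  3        70.00        53.3158       159.9473         639.7892
  4        70.00        48.6902       194.7608         973.8040
  5        70.00        44.4659       222.3297       1,333.9781
  6        70.00        40.6082       243.6490       1,705.5428
  7     1,070.00       566.8719     3,968.1034      31,744.8274
  Σ                    876.2597     4,969.4787      36,876.0800
P = 876.2597; D_Mac = 5.67124 yrs; D_mod = 5.17921 yrs; C = 35.09811.
Duration effect: -5.17921 × (-0.022) = +0.113943
Convexity effect: 0.5 × 35.09811 × (-0.022)² = +0.0084937
ΔP/P ≈ +0.113943 + 0.0084937 = +0.122436 = +12.2436%.

+12.244%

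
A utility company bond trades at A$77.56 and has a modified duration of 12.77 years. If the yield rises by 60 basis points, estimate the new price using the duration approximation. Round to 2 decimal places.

A$71.62

Duration approximation: ΔP/P ≈ -D_mod · Δy = -12.77 × (+0.006) = -0.076620.
New price ≈ 77.56 × (1 - 0.076620) = 71.6173528.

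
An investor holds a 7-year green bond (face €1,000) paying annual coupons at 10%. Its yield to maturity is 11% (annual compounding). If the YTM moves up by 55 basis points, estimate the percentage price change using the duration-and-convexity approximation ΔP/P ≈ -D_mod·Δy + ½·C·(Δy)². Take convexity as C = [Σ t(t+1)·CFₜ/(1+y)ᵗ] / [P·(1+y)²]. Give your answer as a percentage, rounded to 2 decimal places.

With y = 0.11:
  t   CF        PV=CF/(1+0.11)^t    t·PV        t(t+1)·PV
  1       100.00        90.0901        90.0901         180.1802
  2       100.00        81.1622       162.3245         486.9735
  3       100.00        73.1191       219.3574         877.4297
  4       100.00        65.8731       263.4924       1,317.4619
  5       100.00        59.3451       296.7257       1,780.3540
  6       100.00        53.4641       320.7845       2,245.4915
  7     1,100.00       529.8243     3,708.7698      29,670.1581
  Σ                    952.8780     5,061.5443      36,558.0489
P = 952.8780; D_Mac = 5.31185 yrs; D_mod = 4.78545 yrs; C = 31.13865.
Duration effect: -4.78545 × (+0.0055) = -0.026320
Convexity effect: 0.5 × 31.13865 × (0.0055)² = +0.0004710
ΔP/P ≈ -0.026320 + 0.0004710 = -0.025849 = -2.5849%.

-2.58%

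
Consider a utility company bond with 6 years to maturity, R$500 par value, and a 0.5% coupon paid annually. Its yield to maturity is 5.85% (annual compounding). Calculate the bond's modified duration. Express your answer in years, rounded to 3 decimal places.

5.584 years

Periodic yield y = 0.0585. First find Macaulay duration:
  t   CF        PV=CF/(1+0.0585)^t    t·PV
  1         2.50         2.3618         2.3618
  2         2.50         2.2313         4.4626
  3         2.50         2.1080         6.3240
  4         2.50         1.9915         7.9659
  5         2.50         1.8814         9.4071
  6       502.50       357.2653     2,143.5921
  Σ                    367.8394     2,174.1135
P = 367.8394; Macaulay duration = 2,174.1135 / 367.8394 = 5.91050 years.
Modified duration = D_Mac / (1 + y) = 5.91050 / 1.0585 = 5.58384 years.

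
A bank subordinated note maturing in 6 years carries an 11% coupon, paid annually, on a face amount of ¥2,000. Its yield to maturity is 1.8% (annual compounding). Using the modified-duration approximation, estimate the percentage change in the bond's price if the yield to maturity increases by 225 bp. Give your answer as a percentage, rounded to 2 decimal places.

-10.96%

Periodic yield y = 0.018. Modified duration first:
  t   CF        PV=CF/(1+0.018)^t    t·PV
  1       220.00       216.1100       216.1100
  2       220.00       212.2888       424.5776
  3       220.00       208.5352       625.6056
  4       220.00       204.8479       819.3917
  5       220.00       201.2259     1,006.1293
  6     2,220.00     1,994.6482    11,967.8891
  Σ                  3,037.6560    15,059.7033
P = 3,037.6560; D_Mac = 4.95767 yrs; D_mod = 4.95767/(1+0.018) = 4.87001 yrs.
ΔP/P ≈ -D_mod · Δy = -4.87001 × (+0.0225) = -0.109575 = -10.9575%.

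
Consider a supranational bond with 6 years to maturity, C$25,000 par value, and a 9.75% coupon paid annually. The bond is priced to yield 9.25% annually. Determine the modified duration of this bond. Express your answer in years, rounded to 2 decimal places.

Periodic yield y = 0.0925. First find Macaulay duration:
  t   CF        PV=CF/(1+0.0925)^t    t·PV
  1     2,437.50     2,231.1213     2,231.1213
  2     2,437.50     2,042.2163     4,084.4326
  3     2,437.50     1,869.3055     5,607.9165
  4     2,437.50     1,711.0348     6,844.1392
  5     2,437.50     1,566.1646     7,830.8229
  6    27,437.50    16,136.7423    96,820.4539
  Σ                 25,556.5848   123,418.8863
P = 25,556.5848; Macaulay duration = 123,418.8863 / 25,556.5848 = 4.82924 years.
Modified duration = D_Mac / (1 + y) = 4.82924 / 1.0925 = 4.42036 years.

4.42 years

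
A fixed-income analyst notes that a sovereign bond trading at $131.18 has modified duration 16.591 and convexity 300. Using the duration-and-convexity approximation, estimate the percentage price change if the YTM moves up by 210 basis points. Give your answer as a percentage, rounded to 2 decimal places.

Duration effect: -D_mod·Δy = -16.591 × (+0.021) = -0.348411
Convexity effect: ½·C·(Δy)² = 0.5 × 300 × (0.021)² = +0.0661500
ΔP/P ≈ -0.348411 + 0.0661500 = -0.282261
= -28.2261%.

-28.23%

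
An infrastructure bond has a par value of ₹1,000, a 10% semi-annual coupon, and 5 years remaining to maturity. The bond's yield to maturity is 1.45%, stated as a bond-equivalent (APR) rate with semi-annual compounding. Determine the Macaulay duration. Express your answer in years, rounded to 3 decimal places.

4.223 years

Periodic yield y = 0.00725. Discount each cash flow and weight by its period:
  t   CF        PV=CF/(1+0.00725)^t    t·PV
  1        50.00        49.6401        49.6401
  2        50.00        49.2828        98.5656
  3        50.00        48.9281       146.7842
  4        50.00        48.5759       194.3036
  5        50.00        48.2263       241.1313
  6        50.00        47.8791       287.2748
  7        50.00        47.5345       332.7416
  8        50.00        47.1924       377.5390
  9        50.00        46.8527       421.6742
  10    1,050.00       976.8245     9,768.2449
  Σ                  1,410.9364    11,917.8994
Price P = Σ PV = 1,410.9364.
Macaulay duration = Σ(t·PV) / P = 11,917.8994 / 1,410.9364 = 8.44680 half-year periods.
In years: 8.44680 / 2 = 4.22340 years.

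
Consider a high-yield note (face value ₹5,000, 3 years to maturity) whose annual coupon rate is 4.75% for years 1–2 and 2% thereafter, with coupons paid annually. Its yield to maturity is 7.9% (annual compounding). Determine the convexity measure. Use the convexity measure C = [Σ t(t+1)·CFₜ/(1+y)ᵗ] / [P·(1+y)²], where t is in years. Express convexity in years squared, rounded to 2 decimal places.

With y = 0.079:
  t   CF        PV=CF/(1+0.079)^t    t·PV        t(t+1)·PV
  1       237.50       220.1112       220.1112         440.2224
  2       237.50       203.9956       407.9911       1,223.9734
  3     5,100.00     4,059.8112    12,179.4337      48,717.7349
  Σ                  4,483.9180    12,807.5361      50,381.9307
P = 4,483.9180.
Convexity = Σ t(t+1)·PV / [P·(1+y)²] = 50,381.9307 / (4,483.9180 × 1.164241) = 9.65104.

9.65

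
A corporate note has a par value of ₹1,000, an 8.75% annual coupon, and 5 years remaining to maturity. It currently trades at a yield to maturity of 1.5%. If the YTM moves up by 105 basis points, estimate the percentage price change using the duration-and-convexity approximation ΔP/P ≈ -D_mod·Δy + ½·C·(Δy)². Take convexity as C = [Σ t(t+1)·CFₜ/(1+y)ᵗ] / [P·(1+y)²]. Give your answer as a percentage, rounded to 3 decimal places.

-4.386%

With y = 0.015:
  t   CF        PV=CF/(1+0.015)^t    t·PV        t(t+1)·PV
  1        87.50        86.2069        86.2069         172.4138
  2        87.50        84.9329       169.8658         509.5974
  3        87.50        83.6777       251.0332       1,004.1328
  4        87.50        82.4411       329.7645       1,648.8224
  5     1,087.50     1,009.4831     5,047.4155      30,284.4931
  Σ                  1,346.7418     5,884.2859      33,619.4596
P = 1,346.7418; D_Mac = 4.36928 yrs; D_mod = 4.30471 yrs; C = 24.23117.
Duration effect: -4.30471 × (+0.0105) = -0.045199
Convexity effect: 0.5 × 24.23117 × (0.0105)² = +0.0013357
ΔP/P ≈ -0.045199 + 0.0013357 = -0.043864 = -4.3864%.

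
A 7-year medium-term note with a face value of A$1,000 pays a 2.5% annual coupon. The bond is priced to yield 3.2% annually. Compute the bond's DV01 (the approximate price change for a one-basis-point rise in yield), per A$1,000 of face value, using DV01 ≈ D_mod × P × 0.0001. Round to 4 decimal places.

A$0.6021

Periodic yield y = 0.032.
  t   CF        PV=CF/(1+0.032)^t    t·PV
  1        25.00        24.2248        24.2248
  2        25.00        23.4736        46.9473
  3        25.00        22.7458        68.2374
  4        25.00        22.0405        88.1620
  5        25.00        21.3571       106.7853
  6        25.00        20.6948       124.1690
  7     1,025.00       822.1783     5,755.2478
  Σ                    956.7149     6,213.7735
P = 956.7149; D_Mac = 6.49491 yrs; D_mod = 6.29351 yrs.
DV01 ≈ 6.29351 × 956.7149 × 0.0001 = 0.602110.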